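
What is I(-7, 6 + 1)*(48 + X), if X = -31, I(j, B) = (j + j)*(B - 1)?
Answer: -1428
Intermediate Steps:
I(j, B) = 2*j*(-1 + B) (I(j, B) = (2*j)*(-1 + B) = 2*j*(-1 + B))
I(-7, 6 + 1)*(48 + X) = (2*(-7)*(-1 + (6 + 1)))*(48 - 31) = (2*(-7)*(-1 + 7))*17 = (2*(-7)*6)*17 = -84*17 = -1428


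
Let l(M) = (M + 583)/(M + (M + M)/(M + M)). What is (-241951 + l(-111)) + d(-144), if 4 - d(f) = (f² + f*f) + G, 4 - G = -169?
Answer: -15597796/55 ≈ -2.8360e+5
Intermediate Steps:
G = 173 (G = 4 - 1*(-169) = 4 + 169 = 173)
l(M) = (583 + M)/(1 + M) (l(M) = (583 + M)/(M + (2*M)/((2*M))) = (583 + M)/(M + (2*M)*(1/(2*M))) = (583 + M)/(M + 1) = (583 + M)/(1 + M))
d(f) = -169 - 2*f² (d(f) = 4 - ((f² + f*f) + 173) = 4 - ((f² + f²) + 173) = 4 - (2*f² + 173) = 4 - (173 + 2*f²) = 4 + (-173 - 2*f²) = -169 - 2*f²)
(-241951 + l(-111)) + d(-144) = (-241951 + (583 - 111)/(1 - 111)) + (-169 - 2*(-144)²) = (-241951 + 472/(-110)) + (-169 - 2*20736) = (-241951 - 1/110*472) + (-169 - 41472) = (-241951 - 236/55) - 41641 = -13307541/55 - 41641 = -15597796/55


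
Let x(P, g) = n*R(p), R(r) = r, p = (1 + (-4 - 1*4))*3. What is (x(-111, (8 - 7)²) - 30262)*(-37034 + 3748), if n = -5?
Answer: 1003805902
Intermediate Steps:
p = -21 (p = (1 + (-4 - 4))*3 = (1 - 8)*3 = -7*3 = -21)
x(P, g) = 105 (x(P, g) = -5*(-21) = 105)
(x(-111, (8 - 7)²) - 30262)*(-37034 + 3748) = (105 - 30262)*(-37034 + 3748) = -30157*(-33286) = 1003805902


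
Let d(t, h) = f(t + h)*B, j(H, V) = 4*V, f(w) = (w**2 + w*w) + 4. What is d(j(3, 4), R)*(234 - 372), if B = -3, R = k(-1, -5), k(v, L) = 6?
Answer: 402408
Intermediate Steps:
f(w) = 4 + 2*w**2 (f(w) = (w**2 + w**2) + 4 = 2*w**2 + 4 = 4 + 2*w**2)
R = 6
d(t, h) = -12 - 6*(h + t)**2 (d(t, h) = (4 + 2*(t + h)**2)*(-3) = (4 + 2*(h + t)**2)*(-3) = -12 - 6*(h + t)**2)
d(j(3, 4), R)*(234 - 372) = (-12 - 6*(6 + 4*4)**2)*(234 - 372) = (-12 - 6*(6 + 16)**2)*(-138) = (-12 - 6*22**2)*(-138) = (-12 - 6*484)*(-138) = (-12 - 2904)*(-138) = -2916*(-138) = 402408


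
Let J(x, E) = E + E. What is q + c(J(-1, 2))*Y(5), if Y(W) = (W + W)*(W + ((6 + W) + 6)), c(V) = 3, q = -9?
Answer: 651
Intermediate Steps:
J(x, E) = 2*E
Y(W) = 2*W*(12 + 2*W) (Y(W) = (2*W)*(W + (12 + W)) = (2*W)*(12 + 2*W) = 2*W*(12 + 2*W))
q + c(J(-1, 2))*Y(5) = -9 + 3*(4*5*(6 + 5)) = -9 + 3*(4*5*11) = -9 + 3*220 = -9 + 660 = 651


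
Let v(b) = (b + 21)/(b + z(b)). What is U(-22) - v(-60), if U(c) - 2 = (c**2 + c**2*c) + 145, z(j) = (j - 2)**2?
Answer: -37904289/3784 ≈ -10017.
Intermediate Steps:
z(j) = (-2 + j)**2
v(b) = (21 + b)/(b + (-2 + b)**2) (v(b) = (b + 21)/(b + (-2 + b)**2) = (21 + b)/(b + (-2 + b)**2))
U(c) = 147 + c**2 + c**3 (U(c) = 2 + ((c**2 + c**2*c) + 145) = 2 + ((c**2 + c**3) + 145) = 2 + (145 + c**2 + c**3) = 147 + c**2 + c**3)
U(-22) - v(-60) = (147 + (-22)**2 + (-22)**3) - (21 - 60)/(-60 + (-2 - 60)**2) = (147 + 484 - 10648) - (-39)/(-60 + (-62)**2) = -10017 - (-39)/(-60 + 3844) = -10017 - (-39)/3784 = -10017 - 1*(-39/3784) = -10017 + 39/3784 = -37904289/3784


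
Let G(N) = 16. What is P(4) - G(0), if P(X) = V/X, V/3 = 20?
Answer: -1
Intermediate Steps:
V = 60 (V = 3*20 = 60)
P(X) = 60/X
P(4) - G(0) = 60/4 - 1*16 = 60*(1/4) - 16 = 15 - 16 = -1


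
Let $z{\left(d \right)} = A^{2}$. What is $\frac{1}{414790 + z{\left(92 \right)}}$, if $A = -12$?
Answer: $\frac{1}{414934} \approx 2.41 \cdot 10^{-6}$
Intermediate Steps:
$z{\left(d \right)} = 144$ ($z{\left(d \right)} = \left(-12\right)^{2} = 144$)
$\frac{1}{414790 + z{\left(92 \right)}} = \frac{1}{414790 + 144} = \frac{1}{414934}$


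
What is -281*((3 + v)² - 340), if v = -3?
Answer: 95540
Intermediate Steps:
-281*((3 + v)² - 340) = -281*((3 - 3)² - 340) = -281*(0² - 340) = -281*(0 - 340) = -281*(-340) = 95540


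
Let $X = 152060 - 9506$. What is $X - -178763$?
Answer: $321317$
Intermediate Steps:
$X = 142554$ ($X = 152060 - 9506 = 142554$)
$X - -178763 = 142554 - -178763 = 142554 + 178763 = 321317$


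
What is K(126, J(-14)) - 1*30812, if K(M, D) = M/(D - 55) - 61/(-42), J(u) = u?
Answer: -29764753/966 ≈ -30812.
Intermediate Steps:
K(M, D) = 61/42 + M/(-55 + D) (K(M, D) = M/(-55 + D) - 61*(-1/42) = M/(-55 + D) + 61/42 = 61/42 + M/(-55 + D))
K(126, J(-14)) - 1*30812 = (-3355 + 42*126 + 61*(-14))/(42*(-55 - 14)) - 1*30812 = (1/42)*(-3355 + 5292 - 854)/(-69) - 30812 = (1/42)*(-1/69)*1083 - 30812 = -361/966 - 30812 = -29764753/966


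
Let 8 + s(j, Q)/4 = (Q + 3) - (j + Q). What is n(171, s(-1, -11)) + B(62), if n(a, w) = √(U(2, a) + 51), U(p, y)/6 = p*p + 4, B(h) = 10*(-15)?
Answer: -150 + 3*√11 ≈ -140.05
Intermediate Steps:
B(h) = -150
U(p, y) = 24 + 6*p² (U(p, y) = 6*(p*p + 4) = 6*(p² + 4) = 6*(4 + p²) = 24 + 6*p²)
s(j, Q) = -20 - 4*j (s(j, Q) = -32 + 4*((Q + 3) - (j + Q)) = -32 + 4*((3 + Q) - (Q + j)) = -32 + 4*((3 + Q) + (-Q - j)) = -32 + 4*(3 - j) = -32 + (12 - 4*j) = -20 - 4*j)
n(a, w) = 3*√11 (n(a, w) = √((24 + 6*2²) + 51) = √((24 + 6*4) + 51) = √((24 + 24) + 51) = √(48 + 51) = √99 = 3*√11)
n(171, s(-1, -11)) + B(62) = 3*√11 - 150 = -150 + 3*√11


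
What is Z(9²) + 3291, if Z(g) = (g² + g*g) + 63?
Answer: 16476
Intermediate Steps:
Z(g) = 63 + 2*g² (Z(g) = (g² + g²) + 63 = 2*g² + 63 = 63 + 2*g²)
Z(9²) + 3291 = (63 + 2*(9²)²) + 3291 = (63 + 2*81²) + 3291 = (63 + 2*6561) + 3291 = (63 + 13122) + 3291 = 13185 + 3291 = 16476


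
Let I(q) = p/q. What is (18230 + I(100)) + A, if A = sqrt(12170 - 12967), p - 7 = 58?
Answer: 364613/20 + I*sqrt(797) ≈ 18231.0 + 28.231*I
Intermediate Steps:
p = 65 (p = 7 + 58 = 65)
I(q) = 65/q
A = I*sqrt(797) (A = sqrt(-797) = I*sqrt(797) ≈ 28.231*I)
(18230 + I(100)) + A = (18230 + 65/100) + I*sqrt(797) = (18230 + 65*(1/100)) + I*sqrt(797) = (18230 + 13/20) + I*sqrt(797) = 364613/20 + I*sqrt(797)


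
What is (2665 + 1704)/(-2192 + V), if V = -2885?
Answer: -4369/5077 ≈ -0.86055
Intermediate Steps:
(2665 + 1704)/(-2192 + V) = (2665 + 1704)/(-2192 - 2885) = 4369/(-5077) = 4369*(-1/5077) = -4369/5077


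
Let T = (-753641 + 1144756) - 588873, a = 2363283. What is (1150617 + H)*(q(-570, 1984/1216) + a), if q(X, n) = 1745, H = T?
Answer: 2253538215052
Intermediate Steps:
T = -197758 (T = 391115 - 588873 = -197758)
H = -197758
(1150617 + H)*(q(-570, 1984/1216) + a) = (1150617 - 197758)*(1745 + 2363283) = 952859*2365028 = 2253538215052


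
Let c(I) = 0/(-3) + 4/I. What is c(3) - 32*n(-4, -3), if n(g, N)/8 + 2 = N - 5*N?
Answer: -7676/3 ≈ -2558.7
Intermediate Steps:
c(I) = 4/I (c(I) = 0*(-1/3) + 4/I = 0 + 4/I = 4/I)
n(g, N) = -16 - 32*N (n(g, N) = -16 + 8*(N - 5*N) = -16 + 8*(-4*N) = -16 - 32*N)
c(3) - 32*n(-4, -3) = 4/3 - 32*(-16 - 32*(-3)) = 4*(1/3) - 32*(-16 + 96) = 4/3 - 32*80 = 4/3 - 2560 = -7676/3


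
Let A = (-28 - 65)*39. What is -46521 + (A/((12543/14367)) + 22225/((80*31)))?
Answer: -105070921439/2073776 ≈ -50667.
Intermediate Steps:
A = -3627 (A = -93*39 = -3627)
-46521 + (A/((12543/14367)) + 22225/((80*31))) = -46521 + (-3627/(12543/14367) + 22225/((80*31))) = -46521 + (-3627/(12543*(1/14367)) + 22225/2480) = -46521 + (-3627/4181/4789 + 22225*(1/2480)) = -46521 + (-3627*4789/4181 + 4445/496) = -46521 + (-17369703/4181 + 4445/496) = -46521 - 8596788143/2073776 = -105070921439/2073776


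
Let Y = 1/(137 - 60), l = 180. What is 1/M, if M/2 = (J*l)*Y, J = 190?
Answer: 77/68400 ≈ 0.0011257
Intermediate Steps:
Y = 1/77 ≈ 0.012987
M = 68400/77 (M = 2*((190*180)*(1/77)) = 2*(34200*(1/77)) = 2*(34200/77) = 68400/77 ≈ 888.31)
1/M = 1/(68400/77) = 77/68400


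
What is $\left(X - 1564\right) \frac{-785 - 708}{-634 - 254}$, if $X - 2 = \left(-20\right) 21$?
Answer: $- \frac{1479563}{444} \approx -3332.3$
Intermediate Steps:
$X = -418$ ($X = 2 - 420 = -418$)
$\left(X - 1564\right) \frac{-785 - 708}{-634 - 254} = \left(-418 - 1564\right) \frac{-785 - 708}{-634 - 254} = - 1982 \left(- \frac{1493}{-888}\right) = - 1982 \left(\left(-1493\right) \left(- \frac{1}{888}\right)\right) = \left(-1982\right) \frac{1493}{888} = - \frac{1479563}{444}$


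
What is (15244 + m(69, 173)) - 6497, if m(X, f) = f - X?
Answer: 8851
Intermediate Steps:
(15244 + m(69, 173)) - 6497 = (15244 + (173 - 1*69)) - 6497 = (15244 + (173 - 69)) - 6497 = (15244 + 104) - 6497 = 15348 - 6497 = 8851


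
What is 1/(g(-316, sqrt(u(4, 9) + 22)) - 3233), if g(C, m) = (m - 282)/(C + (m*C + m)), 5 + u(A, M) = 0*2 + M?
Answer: -2004479476/6480560770375 - 44573*sqrt(26)/12961121540750 ≈ -0.00030932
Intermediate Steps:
u(A, M) = -5 + M (u(A, M) = -5 + (0*2 + M) = -5 + (0 + M) = -5 + M)
g(C, m) = (-282 + m)/(C + m + C*m) (g(C, m) = (-282 + m)/(C + (C*m + m)) = (-282 + m)/(C + (m + C*m)) = (-282 + m)/(C + m + C*m))
1/(g(-316, sqrt(u(4, 9) + 22)) - 3233) = 1/((-282 + sqrt((-5 + 9) + 22))/(-316 + sqrt((-5 + 9) + 22) - 316*sqrt((-5 + 9) + 22)) - 3233) = 1/((-282 + sqrt(4 + 22))/(-316 + sqrt(4 + 22) - 316*sqrt(4 + 22)) - 3233) = 1/((-282 + sqrt(26))/(-316 + sqrt(26) - 316*sqrt(26)) - 3233) = 1/((-282 + sqrt(26))/(-316 - 315*sqrt(26)) - 3233) = 1/(-3233 + (-282 + sqrt(26))/(-316 - 315*sqrt(26)))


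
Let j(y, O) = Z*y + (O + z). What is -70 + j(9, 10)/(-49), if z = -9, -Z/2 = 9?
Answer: -467/7 ≈ -66.714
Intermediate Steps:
Z = -18 (Z = -2*9 = -18)
j(y, O) = -9 + O - 18*y (j(y, O) = -18*y + (O - 9) = -18*y + (-9 + O) = -9 + O - 18*y)
-70 + j(9, 10)/(-49) = -70 + (-9 + 10 - 18*9)/(-49) = -70 - (-9 + 10 - 162)/49 = -70 - 1/49*(-161) = -70 + 23/7 = -467/7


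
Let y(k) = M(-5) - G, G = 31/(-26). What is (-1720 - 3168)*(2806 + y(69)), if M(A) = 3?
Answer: -13736220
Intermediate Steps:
G = -31/26 (G = 31*(-1/26) = -31/26 ≈ -1.1923)
y(k) = 109/26 (y(k) = 3 - 1*(-31/26) = 3 + 31/26 = 109/26)
(-1720 - 3168)*(2806 + y(69)) = (-1720 - 3168)*(2806 + 109/26) = -4888*73065/26 = -13736220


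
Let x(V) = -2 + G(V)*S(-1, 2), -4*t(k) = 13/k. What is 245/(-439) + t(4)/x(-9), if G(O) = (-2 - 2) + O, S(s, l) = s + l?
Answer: -53093/105360 ≈ -0.50392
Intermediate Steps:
S(s, l) = l + s
G(O) = -4 + O
t(k) = -13/(4*k)
x(V) = -6 + V (x(V) = -2 + (-4 + V)*(2 - 1) = -2 + (-4 + V)*1 = -2 + (-4 + V) = -6 + V)
245/(-439) + t(4)/x(-9) = 245/(-439) + (-13/4/4)/(-6 - 9) = 245*(-1/439) - 13/4*¼/(-15) = -245/439 - 13/16*(-1/15) = -245/439 + 13/240 = -53093/105360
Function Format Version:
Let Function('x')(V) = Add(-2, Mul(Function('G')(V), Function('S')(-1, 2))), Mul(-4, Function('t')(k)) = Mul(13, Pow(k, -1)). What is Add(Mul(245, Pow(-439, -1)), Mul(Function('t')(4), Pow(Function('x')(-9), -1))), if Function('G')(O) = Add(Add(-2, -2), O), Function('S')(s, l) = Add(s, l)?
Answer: Rational(-53093, 105360) ≈ -0.50392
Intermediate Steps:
Function('S')(s, l) = Add(l, s)
Function('G')(O) = Add(-4, O)
Function('t')(k) = Mul(Rational(-13, 4), Pow(k, -1)) (Function('t')(k) = Mul(Rational(-1, 4), Mul(13, Pow(k, -1))) = Mul(Rational(-13, 4), Pow(k, -1)))
Function('x')(V) = Add(-6, V) (Function('x')(V) = Add(-2, Mul(Add(-4, V), Add(2, -1))) = Add(-2, Mul(Add(-4, V), 1)) = Add(-2, Add(-4, V)) = Add(-6, V))
Add(Mul(245, Pow(-439, -1)), Mul(Function('t')(4), Pow(Function('x')(-9), -1))) = Add(Mul(245, Pow(-439, -1)), Mul(Mul(Rational(-13, 4), Pow(4, -1)), Pow(Add(-6, -9), -1))) = Add(Mul(245, Rational(-1, 439)), Mul(Mul(Rational(-13, 4), Rational(1, 4)), Pow(-15, -1))) = Add(Rational(-245, 439), Mul(Rational(-13, 16), Rational(-1, 15))) = Add(Rational(-245, 439), Rational(13, 240)) = Rational(-53093, 105360)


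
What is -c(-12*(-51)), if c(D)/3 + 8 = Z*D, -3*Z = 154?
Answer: 94272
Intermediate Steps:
Z = -154/3 (Z = -1/3*154 = -154/3 ≈ -51.333)
c(D) = -24 - 154*D (c(D) = -24 + 3*(-154*D/3) = -24 - 154*D)
-c(-12*(-51)) = -(-24 - (-1848)*(-51)) = -(-24 - 154*612) = -(-24 - 94248) = -1*(-94272) = 94272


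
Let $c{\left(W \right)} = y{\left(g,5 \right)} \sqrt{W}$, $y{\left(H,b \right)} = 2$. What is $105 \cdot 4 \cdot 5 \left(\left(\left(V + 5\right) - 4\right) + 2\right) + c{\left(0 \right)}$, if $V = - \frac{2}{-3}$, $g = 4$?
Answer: $7700$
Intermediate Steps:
$V = \frac{2}{3}$ ($V = \left(-2\right) \left(- \frac{1}{3}\right) = \frac{2}{3} \approx 0.66667$)
$c{\left(W \right)} = 2 \sqrt{W}$
$105 \cdot 4 \cdot 5 \left(\left(\left(V + 5\right) - 4\right) + 2\right) + c{\left(0 \right)} = 105 \cdot 4 \cdot 5 \left(\left(\left(\frac{2}{3} + 5\right) - 4\right) + 2\right) + 2 \sqrt{0} = 105 \cdot 20 \left(\left(\frac{17}{3} - 4\right) + 2\right) + 2 \cdot 0 = 105 \cdot 20 \left(\frac{5}{3} + 2\right) + 0 = 105 \cdot 20 \cdot \frac{11}{3} + 0 = 105 \cdot \frac{220}{3} + 0 = 7700 + 0 = 7700$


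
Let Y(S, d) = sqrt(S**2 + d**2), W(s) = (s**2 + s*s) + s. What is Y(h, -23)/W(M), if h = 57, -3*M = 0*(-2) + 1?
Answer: -9*sqrt(3778) ≈ -553.19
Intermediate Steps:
M = -1/3 (M = -(0*(-2) + 1)/3 = -(0 + 1)/3 = -1/3*1 = -1/3 ≈ -0.33333)
W(s) = s + 2*s**2 (W(s) = (s**2 + s**2) + s = 2*s**2 + s = s + 2*s**2)
Y(h, -23)/W(M) = sqrt(57**2 + (-23)**2)/((-(1 + 2*(-1/3))/3)) = sqrt(3249 + 529)/((-(1 - 2/3)/3)) = sqrt(3778)/((-1/3*1/3)) = sqrt(3778)/(-1/9) = sqrt(3778)*(-9) = -9*sqrt(3778)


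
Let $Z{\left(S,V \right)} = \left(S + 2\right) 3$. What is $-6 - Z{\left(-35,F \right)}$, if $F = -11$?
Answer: $93$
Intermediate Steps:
$Z{\left(S,V \right)} = 6 + 3 S$ ($Z{\left(S,V \right)} = \left(2 + S\right) 3 = 6 + 3 S$)
$-6 - Z{\left(-35,F \right)} = -6 - \left(6 + 3 \left(-35\right)\right) = -6 - \left(6 - 105\right) = -6 - -99 = -6 + 99 = 93$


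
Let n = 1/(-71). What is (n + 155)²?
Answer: 121088016/5041 ≈ 24021.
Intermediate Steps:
n = -1/71 ≈ -0.014085
(n + 155)² = (-1/71 + 155)² = (11004/71)² = 121088016/5041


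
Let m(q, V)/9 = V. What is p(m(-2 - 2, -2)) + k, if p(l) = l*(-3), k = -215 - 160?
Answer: -321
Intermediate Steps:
m(q, V) = 9*V
k = -375
p(l) = -3*l
p(m(-2 - 2, -2)) + k = -27*(-2) - 375 = -3*(-18) - 375 = 54 - 375 = -321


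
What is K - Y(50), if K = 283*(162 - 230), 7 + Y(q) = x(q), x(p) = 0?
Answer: -19237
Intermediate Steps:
Y(q) = -7 (Y(q) = -7 + 0 = -7)
K = -19244 (K = 283*(-68) = -19244)
K - Y(50) = -19244 - 1*(-7) = -19244 + 7 = -19237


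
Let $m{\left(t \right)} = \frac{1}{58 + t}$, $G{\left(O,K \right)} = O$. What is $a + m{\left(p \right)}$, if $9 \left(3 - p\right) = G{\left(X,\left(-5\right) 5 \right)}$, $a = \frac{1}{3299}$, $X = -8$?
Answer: $\frac{30248}{1837543} \approx 0.016461$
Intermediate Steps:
$a = \frac{1}{3299} \approx 0.00030312$
$p = \frac{35}{9}$ ($p = 3 - - \frac{8}{9} = 3 + \frac{8}{9} = \frac{35}{9} \approx 3.8889$)
$a + m{\left(p \right)} = \frac{1}{3299} + \frac{1}{58 + \frac{35}{9}} = \frac{1}{3299} + \frac{1}{\frac{557}{9}} = \frac{1}{3299} + \frac{9}{557} = \frac{30248}{1837543}$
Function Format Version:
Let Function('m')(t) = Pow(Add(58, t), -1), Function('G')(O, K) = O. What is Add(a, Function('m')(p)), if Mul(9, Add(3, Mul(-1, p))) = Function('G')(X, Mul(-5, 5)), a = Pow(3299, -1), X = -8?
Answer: Rational(30248, 1837543) ≈ 0.016461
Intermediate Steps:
a = Rational(1, 3299) ≈ 0.00030312
p = Rational(35, 9) (p = Add(3, Mul(Rational(-1, 9), -8)) = Add(3, Rational(8, 9)) = Rational(35, 9) ≈ 3.8889)
Add(a, Function('m')(p)) = Add(Rational(1, 3299), Pow(Add(58, Rational(35, 9)), -1)) = Add(Rational(1, 3299), Pow(Rational(557, 9), -1)) = Add(Rational(1, 3299), Rational(9, 557)) = Rational(30248, 1837543)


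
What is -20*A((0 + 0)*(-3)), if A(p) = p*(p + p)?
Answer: 0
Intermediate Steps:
A(p) = 2*p² (A(p) = p*(2*p) = 2*p²)
-20*A((0 + 0)*(-3)) = -40*((0 + 0)*(-3))² = -40*(0*(-3))² = -40*0² = -40*0 = -20*0 = 0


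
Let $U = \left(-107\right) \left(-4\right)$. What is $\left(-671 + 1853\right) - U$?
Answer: $754$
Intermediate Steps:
$U = 428$
$\left(-671 + 1853\right) - U = \left(-671 + 1853\right) - 428 = 1182 - 428 = 754$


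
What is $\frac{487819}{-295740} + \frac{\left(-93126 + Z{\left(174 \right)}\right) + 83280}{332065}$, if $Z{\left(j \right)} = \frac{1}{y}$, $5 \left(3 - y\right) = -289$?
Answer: $- \frac{501294380929}{298542905424} \approx -1.6791$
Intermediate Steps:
$y = \frac{304}{5}$ ($y = 3 - - \frac{289}{5} = 3 + \frac{289}{5} = \frac{304}{5} \approx 60.8$)
$Z{\left(j \right)} = \frac{5}{304}$ ($Z{\left(j \right)} = \frac{1}{\frac{304}{5}} = \frac{5}{304}$)
$\frac{487819}{-295740} + \frac{\left(-93126 + Z{\left(174 \right)}\right) + 83280}{332065} = \frac{487819}{-295740} + \frac{\left(-93126 + \frac{5}{304}\right) + 83280}{332065} = 487819 \left(- \frac{1}{295740}\right) + \left(- \frac{28310299}{304} + 83280\right) \frac{1}{332065} = - \frac{487819}{295740} - \frac{2993179}{100947760} = - \frac{501294380929}{298542905424}$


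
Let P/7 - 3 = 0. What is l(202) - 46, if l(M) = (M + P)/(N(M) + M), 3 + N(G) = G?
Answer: -18223/401 ≈ -45.444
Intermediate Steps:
P = 21 (P = 21 + 7*0 = 21 + 0 = 21)
N(G) = -3 + G
l(M) = (21 + M)/(-3 + 2*M) (l(M) = (M + 21)/((-3 + M) + M) = (21 + M)/(-3 + 2*M))
l(202) - 46 = (21 + 202)/(-3 + 2*202) - 46 = 223/(-3 + 404) - 46 = 223/401 - 46 = -18223/401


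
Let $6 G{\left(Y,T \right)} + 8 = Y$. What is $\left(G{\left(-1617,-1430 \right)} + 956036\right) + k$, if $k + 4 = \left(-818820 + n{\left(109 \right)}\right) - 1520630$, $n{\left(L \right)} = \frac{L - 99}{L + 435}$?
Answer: $- \frac{1129090073}{816} \approx -1.3837 \cdot 10^{6}$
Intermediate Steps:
$n{\left(L \right)} = \frac{-99 + L}{435 + L}$
$G{\left(Y,T \right)} = - \frac{4}{3} + \frac{Y}{6}$
$k = - \frac{636331483}{272}$ ($k = -4 - \left(2339450 - \frac{-99 + 109}{435 + 109}\right) = -4 - \left(2339450 - \frac{1}{544} \cdot 10\right) = -4 + \left(\left(-818820 + \frac{1}{544} \cdot 10\right) - 1520630\right) = -4 + \left(\left(-818820 + \frac{5}{272}\right) - 1520630\right) = -4 - \frac{636330395}{272} = - \frac{636331483}{272} \approx -2.3395 \cdot 10^{6}$)
$\left(G{\left(-1617,-1430 \right)} + 956036\right) + k = \left(\left(- \frac{4}{3} + \frac{1}{6} \left(-1617\right)\right) + 956036\right) - \frac{636331483}{272} = \left(\left(- \frac{4}{3} - \frac{539}{2}\right) + 956036\right) - \frac{636331483}{272} = \left(- \frac{1625}{6} + 956036\right) - \frac{636331483}{272} = \frac{5734591}{6} - \frac{636331483}{272} = - \frac{1129090073}{816}$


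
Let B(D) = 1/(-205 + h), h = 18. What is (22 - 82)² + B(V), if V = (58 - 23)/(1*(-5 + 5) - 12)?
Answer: 673199/187 ≈ 3600.0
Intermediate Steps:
V = -35/12 (V = 35/(1*0 - 12) = 35/(0 - 12) = 35/(-12) = 35*(-1/12) = -35/12 ≈ -2.9167)
B(D) = -1/187 (B(D) = 1/(-205 + 18) = 1/(-187) = -1/187)
(22 - 82)² + B(V) = (22 - 82)² - 1/187 = (-60)² - 1/187 = 3600 - 1/187 = 673199/187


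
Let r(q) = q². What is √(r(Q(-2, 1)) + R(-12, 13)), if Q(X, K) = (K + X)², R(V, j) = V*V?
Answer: √145 ≈ 12.042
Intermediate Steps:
R(V, j) = V²
√(r(Q(-2, 1)) + R(-12, 13)) = √(((1 - 2)²)² + (-12)²) = √(((-1)²)² + 144) = √(1² + 144) = √(1 + 144) = √145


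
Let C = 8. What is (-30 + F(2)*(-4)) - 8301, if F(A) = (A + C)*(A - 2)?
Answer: -8331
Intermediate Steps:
F(A) = (-2 + A)*(8 + A) (F(A) = (A + 8)*(A - 2) = (8 + A)*(-2 + A) = (-2 + A)*(8 + A))
(-30 + F(2)*(-4)) - 8301 = (-30 + (-16 + 2² + 6*2)*(-4)) - 8301 = (-30 + (-16 + 4 + 12)*(-4)) - 8301 = (-30 + 0*(-4)) - 8301 = (-30 + 0) - 8301 = -30 - 8301 = -8331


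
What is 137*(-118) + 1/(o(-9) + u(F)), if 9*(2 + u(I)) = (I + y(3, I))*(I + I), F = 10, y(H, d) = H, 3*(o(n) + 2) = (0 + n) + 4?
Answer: -3378685/209 ≈ -16166.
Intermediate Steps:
o(n) = -⅔ + n/3 (o(n) = -2 + ((0 + n) + 4)/3 = -2 + (n + 4)/3 = -2 + (4 + n)/3 = -2 + (4/3 + n/3) = -⅔ + n/3)
u(I) = -2 + 2*I*(3 + I)/9 (u(I) = -2 + ((I + 3)*(I + I))/9 = -2 + ((3 + I)*(2*I))/9 = -2 + (2*I*(3 + I))/9 = -2 + 2*I*(3 + I)/9)
137*(-118) + 1/(o(-9) + u(F)) = 137*(-118) + 1/((-⅔ + (⅓)*(-9)) + (-2 + (⅔)*10 + (2/9)*10²)) = -16166 + 1/((-⅔ - 3) + (-2 + 20/3 + (2/9)*100)) = -16166 + 1/(-11/3 + (-2 + 20/3 + 200/9)) = -16166 + 1/(-11/3 + 242/9) = -16166 + 1/(209/9) = -16166 + 9/209 = -3378685/209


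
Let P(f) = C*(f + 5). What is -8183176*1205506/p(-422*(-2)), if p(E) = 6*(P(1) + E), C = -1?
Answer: -2466216941764/1257 ≈ -1.9620e+9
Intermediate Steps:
P(f) = -5 - f (P(f) = -(f + 5) = -(5 + f) = -5 - f)
p(E) = -36 + 6*E (p(E) = 6*((-5 - 1*1) + E) = 6*((-5 - 1) + E) = 6*(-6 + E) = -36 + 6*E)
-8183176*1205506/p(-422*(-2)) = -8183176*1205506/(-36 + 6*(-422*(-2))) = -8183176*1205506/(-36 + 6*844) = -8183176*1205506/(-36 + 5064) = -8183176/(5028*(1/1205506)) = -8183176/2514/602753 = -8183176*602753/2514 = -2466216941764/1257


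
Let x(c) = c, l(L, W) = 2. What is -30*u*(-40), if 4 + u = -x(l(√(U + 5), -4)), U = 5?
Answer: -7200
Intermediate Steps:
u = -6 (u = -4 - 1*2 = -4 - 2 = -6)
-30*u*(-40) = -30*(-6)*(-40) = 180*(-40) = -7200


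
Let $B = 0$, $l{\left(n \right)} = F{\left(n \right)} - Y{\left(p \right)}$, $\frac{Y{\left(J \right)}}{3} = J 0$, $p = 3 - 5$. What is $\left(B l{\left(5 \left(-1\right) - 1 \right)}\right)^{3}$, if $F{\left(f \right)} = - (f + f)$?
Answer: $0$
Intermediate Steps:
$F{\left(f \right)} = - 2 f$
$p = -2$ ($p = 3 - 5 = -2$)
$Y{\left(J \right)} = 0$ ($Y{\left(J \right)} = 3 J 0 = 3 \cdot 0 = 0$)
$l{\left(n \right)} = - 2 n$ ($l{\left(n \right)} = - 2 n - 0 = - 2 n + 0 = - 2 n$)
$\left(B l{\left(5 \left(-1\right) - 1 \right)}\right)^{3} = \left(0 \left(- 2 \left(5 \left(-1\right) - 1\right)\right)\right)^{3} = \left(0 \left(- 2 \left(-5 - 1\right)\right)\right)^{3} = \left(0 \left(\left(-2\right) \left(-6\right)\right)\right)^{3} = \left(0 \cdot 12\right)^{3} = 0^{3} = 0$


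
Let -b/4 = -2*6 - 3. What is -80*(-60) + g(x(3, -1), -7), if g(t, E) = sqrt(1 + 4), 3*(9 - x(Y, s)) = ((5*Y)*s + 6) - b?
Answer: 4800 + sqrt(5) ≈ 4802.2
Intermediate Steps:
b = 60 (b = -4*(-2*6 - 3) = -4*(-12 - 3) = -4*(-15) = 60)
x(Y, s) = 27 - 5*Y*s/3 (x(Y, s) = 9 - (((5*Y)*s + 6) - 1*60)/3 = 9 - ((5*Y*s + 6) - 60)/3 = 9 - ((6 + 5*Y*s) - 60)/3 = 9 - (-54 + 5*Y*s)/3 = 9 + (18 - 5*Y*s/3) = 27 - 5*Y*s/3)
g(t, E) = sqrt(5)
-80*(-60) + g(x(3, -1), -7) = -80*(-60) + sqrt(5) = 4800 + sqrt(5)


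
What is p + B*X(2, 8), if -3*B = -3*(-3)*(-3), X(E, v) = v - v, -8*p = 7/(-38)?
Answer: 7/304 ≈ 0.023026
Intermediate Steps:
p = 7/304 (p = -7/(8*(-38)) = -7*(-1)/(8*38) = -⅛*(-7/38) = 7/304 ≈ 0.023026)
X(E, v) = 0
B = 9 (B = -(-3*(-3))*(-3)/3 = -3*(-3) = -⅓*(-27) = 9)
p + B*X(2, 8) = 7/304 + 9*0 = 7/304 + 0 = 7/304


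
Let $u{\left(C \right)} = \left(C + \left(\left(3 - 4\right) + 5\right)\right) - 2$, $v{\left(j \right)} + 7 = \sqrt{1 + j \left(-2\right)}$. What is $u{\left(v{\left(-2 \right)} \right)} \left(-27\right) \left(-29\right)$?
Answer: $-3915 + 783 \sqrt{5} \approx -2164.2$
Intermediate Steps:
$v{\left(j \right)} = -7 + \sqrt{1 - 2 j}$ ($v{\left(j \right)} = -7 + \sqrt{1 + j \left(-2\right)} = -7 + \sqrt{1 - 2 j}$)
$u{\left(C \right)} = 2 + C$ ($u{\left(C \right)} = \left(C + \left(-1 + 5\right)\right) - 2 = \left(C + 4\right) - 2 = \left(4 + C\right) - 2 = 2 + C$)
$u{\left(v{\left(-2 \right)} \right)} \left(-27\right) \left(-29\right) = \left(2 - \left(7 - \sqrt{1 - -4}\right)\right) \left(-27\right) \left(-29\right) = \left(2 - \left(7 - \sqrt{1 + 4}\right)\right) \left(-27\right) \left(-29\right) = \left(2 - \left(7 - \sqrt{5}\right)\right) \left(-27\right) \left(-29\right) = \left(-5 + \sqrt{5}\right) \left(-27\right) \left(-29\right) = \left(135 - 27 \sqrt{5}\right) \left(-29\right) = -3915 + 783 \sqrt{5}$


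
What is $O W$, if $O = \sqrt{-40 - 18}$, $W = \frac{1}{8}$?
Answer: $\frac{i \sqrt{58}}{8} \approx 0.95197 i$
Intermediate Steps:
$W = \frac{1}{8} \approx 0.125$
$O = i \sqrt{58}$ ($O = \sqrt{-58} = i \sqrt{58} \approx 7.6158 i$)
$O W = i \sqrt{58} \cdot \frac{1}{8} = \frac{i \sqrt{58}}{8}$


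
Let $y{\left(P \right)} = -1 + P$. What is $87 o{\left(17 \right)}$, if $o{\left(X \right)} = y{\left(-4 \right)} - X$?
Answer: $-1914$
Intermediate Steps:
$o{\left(X \right)} = -5 - X$ ($o{\left(X \right)} = \left(-1 - 4\right) - X = -5 - X$)
$87 o{\left(17 \right)} = 87 \left(-5 - 17\right) = 87 \left(-22\right) = -1914$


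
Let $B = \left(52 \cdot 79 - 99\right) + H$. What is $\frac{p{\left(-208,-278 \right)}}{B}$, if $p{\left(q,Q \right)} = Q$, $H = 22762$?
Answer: $- \frac{278}{26771} \approx -0.010384$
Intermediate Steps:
$B = 26771$ ($B = \left(52 \cdot 79 - 99\right) + 22762 = \left(4108 - 99\right) + 22762 = 4009 + 22762 = 26771$)
$\frac{p{\left(-208,-278 \right)}}{B} = - \frac{278}{26771}$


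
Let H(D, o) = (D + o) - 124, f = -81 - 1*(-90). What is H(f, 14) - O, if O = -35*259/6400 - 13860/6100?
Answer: -7598079/78080 ≈ -97.312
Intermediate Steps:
f = 9 (f = -81 + 90 = 9)
O = -288001/78080 (O = -9065*1/6400 - 13860*1/6100 = -1813/1280 - 693/305 = -288001/78080 ≈ -3.6885)
H(D, o) = -124 + D + o
H(f, 14) - O = (-124 + 9 + 14) - 1*(-288001/78080) = -101 + 288001/78080 = -7598079/78080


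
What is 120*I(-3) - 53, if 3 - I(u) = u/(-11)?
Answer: 3017/11 ≈ 274.27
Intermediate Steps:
I(u) = 3 + u/11 (I(u) = 3 - u/(-11) = 3 - u*(-1)/11 = 3 - (-1)*u/11 = 3 + u/11)
120*I(-3) - 53 = 120*(3 + (1/11)*(-3)) - 53 = 120*(3 - 3/11) - 53 = 120*(30/11) - 53 = 3600/11 - 53 = 3017/11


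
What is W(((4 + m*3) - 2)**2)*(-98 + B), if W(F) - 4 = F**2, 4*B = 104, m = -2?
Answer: -18720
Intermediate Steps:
B = 26 (B = (1/4)*104 = 26)
W(F) = 4 + F**2
W(((4 + m*3) - 2)**2)*(-98 + B) = (4 + (((4 - 2*3) - 2)**2)**2)*(-98 + 26) = (4 + (((4 - 6) - 2)**2)**2)*(-72) = (4 + ((-2 - 2)**2)**2)*(-72) = (4 + ((-4)**2)**2)*(-72) = (4 + 16**2)*(-72) = (4 + 256)*(-72) = 260*(-72) = -18720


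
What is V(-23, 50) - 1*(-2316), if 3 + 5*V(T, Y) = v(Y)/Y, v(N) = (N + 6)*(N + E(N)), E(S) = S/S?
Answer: 290853/125 ≈ 2326.8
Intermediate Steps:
E(S) = 1
v(N) = (1 + N)*(6 + N) (v(N) = (N + 6)*(N + 1) = (6 + N)*(1 + N) = (1 + N)*(6 + N))
V(T, Y) = -3/5 + (6 + Y**2 + 7*Y)/(5*Y) (V(T, Y) = -3/5 + ((6 + Y**2 + 7*Y)/Y)/5 = -3/5 + (6 + Y**2 + 7*Y)/(5*Y))
V(-23, 50) - 1*(-2316) = (1/5)*(6 + 50**2 + 4*50)/50 - 1*(-2316) = (1/5)*(1/50)*(6 + 2500 + 200) + 2316 = (1/5)*(1/50)*2706 + 2316 = 1353/125 + 2316 = 290853/125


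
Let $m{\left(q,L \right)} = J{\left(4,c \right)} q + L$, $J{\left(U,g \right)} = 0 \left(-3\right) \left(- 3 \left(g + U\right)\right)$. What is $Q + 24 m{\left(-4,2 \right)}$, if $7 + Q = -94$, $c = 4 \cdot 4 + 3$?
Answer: $-53$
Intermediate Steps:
$c = 19$ ($c = 16 + 3 = 19$)
$J{\left(U,g \right)} = 0$ ($J{\left(U,g \right)} = 0 \left(- 3 \left(U + g\right)\right) = 0 \left(- 3 U - 3 g\right) = 0$)
$Q = -101$ ($Q = -7 - 94 = -101$)
$m{\left(q,L \right)} = L$ ($m{\left(q,L \right)} = 0 q + L = 0 + L = L$)
$Q + 24 m{\left(-4,2 \right)} = -101 + 24 \cdot 2 = -101 + 48 = -53$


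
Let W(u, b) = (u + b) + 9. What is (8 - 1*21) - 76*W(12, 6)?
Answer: -2065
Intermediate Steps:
W(u, b) = 9 + b + u (W(u, b) = (b + u) + 9 = 9 + b + u)
(8 - 1*21) - 76*W(12, 6) = (8 - 1*21) - 76*(9 + 6 + 12) = (8 - 21) - 76*27 = -13 - 2052 = -2065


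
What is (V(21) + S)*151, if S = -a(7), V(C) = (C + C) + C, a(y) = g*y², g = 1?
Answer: 2114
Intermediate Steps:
a(y) = y² (a(y) = 1*y² = y²)
V(C) = 3*C (V(C) = 2*C + C = 3*C)
S = -49 (S = -1*7² = -1*49 = -49)
(V(21) + S)*151 = (3*21 - 49)*151 = (63 - 49)*151 = 14*151 = 2114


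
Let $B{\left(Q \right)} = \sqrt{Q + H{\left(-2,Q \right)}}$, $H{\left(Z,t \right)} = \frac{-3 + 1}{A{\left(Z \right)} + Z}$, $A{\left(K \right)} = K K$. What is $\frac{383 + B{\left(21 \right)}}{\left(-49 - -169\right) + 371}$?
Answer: $\frac{383}{491} + \frac{2 \sqrt{5}}{491} \approx 0.78915$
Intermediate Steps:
$A{\left(K \right)} = K^{2}$
$H{\left(Z,t \right)} = - \frac{2}{Z + Z^{2}}$ ($H{\left(Z,t \right)} = \frac{-3 + 1}{Z^{2} + Z} = - \frac{2}{Z + Z^{2}}$)
$B{\left(Q \right)} = \sqrt{-1 + Q}$ ($B{\left(Q \right)} = \sqrt{Q - \frac{2}{\left(-2\right) \left(1 - 2\right)}} = \sqrt{Q - - \frac{1}{-1}} = \sqrt{Q - \left(-1\right) \left(-1\right)} = \sqrt{Q - 1} = \sqrt{-1 + Q}$)
$\frac{383 + B{\left(21 \right)}}{\left(-49 - -169\right) + 371} = \frac{383 + \sqrt{-1 + 21}}{\left(-49 - -169\right) + 371} = \frac{383 + \sqrt{20}}{\left(-49 + 169\right) + 371} = \frac{383 + 2 \sqrt{5}}{120 + 371} = \frac{383 + 2 \sqrt{5}}{491} = \left(383 + 2 \sqrt{5}\right) \frac{1}{491} = \frac{383}{491} + \frac{2 \sqrt{5}}{491}$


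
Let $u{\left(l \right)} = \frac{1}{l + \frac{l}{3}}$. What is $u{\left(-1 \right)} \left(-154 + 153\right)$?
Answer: $\frac{3}{4} \approx 0.75$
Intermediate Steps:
$u{\left(l \right)} = \frac{3}{4 l}$ ($u{\left(l \right)} = \frac{1}{l + l \frac{1}{3}} = \frac{1}{l + \frac{l}{3}} = \frac{1}{\frac{4}{3} l} = \frac{3}{4 l}$)
$u{\left(-1 \right)} \left(-154 + 153\right) = \frac{3}{4 \left(-1\right)} \left(-154 + 153\right) = \frac{3}{4} \left(-1\right) \left(-1\right) = \left(- \frac{3}{4}\right) \left(-1\right) = \frac{3}{4}$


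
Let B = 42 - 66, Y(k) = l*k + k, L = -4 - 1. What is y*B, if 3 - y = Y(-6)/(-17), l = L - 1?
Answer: -1944/17 ≈ -114.35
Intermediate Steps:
L = -5
l = -6 (l = -5 - 1 = -6)
Y(k) = -5*k (Y(k) = -6*k + k = -5*k)
B = -24
y = 81/17 (y = 3 - (-5*(-6))/(-17) = 3 - 30*(-1)/17 = 3 - 1*(-30/17) = 3 + 30/17 = 81/17 ≈ 4.7647)
y*B = (81/17)*(-24) = -1944/17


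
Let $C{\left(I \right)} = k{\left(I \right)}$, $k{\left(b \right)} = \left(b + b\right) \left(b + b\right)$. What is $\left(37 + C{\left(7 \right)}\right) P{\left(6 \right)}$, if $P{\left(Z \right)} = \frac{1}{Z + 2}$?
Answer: $\frac{233}{8} \approx 29.125$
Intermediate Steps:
$k{\left(b \right)} = 4 b^{2}$ ($k{\left(b \right)} = 2 b 2 b = 4 b^{2}$)
$C{\left(I \right)} = 4 I^{2}$
$P{\left(Z \right)} = \frac{1}{2 + Z}$
$\left(37 + C{\left(7 \right)}\right) P{\left(6 \right)} = \frac{37 + 4 \cdot 7^{2}}{2 + 6} = \frac{37 + 4 \cdot 49}{8} = \left(37 + 196\right) \frac{1}{8} = 233 \cdot \frac{1}{8} = \frac{233}{8}$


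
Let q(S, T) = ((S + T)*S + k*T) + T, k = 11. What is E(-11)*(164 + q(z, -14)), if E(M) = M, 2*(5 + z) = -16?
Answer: -3817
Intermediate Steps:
z = -13 (z = -5 + (½)*(-16) = -5 - 8 = -13)
q(S, T) = 12*T + S*(S + T) (q(S, T) = ((S + T)*S + 11*T) + T = (S*(S + T) + 11*T) + T = (11*T + S*(S + T)) + T = 12*T + S*(S + T))
E(-11)*(164 + q(z, -14)) = -11*(164 + ((-13)² + 12*(-14) - 13*(-14))) = -11*(164 + (169 - 168 + 182)) = -11*(164 + 183) = -11*347 = -3817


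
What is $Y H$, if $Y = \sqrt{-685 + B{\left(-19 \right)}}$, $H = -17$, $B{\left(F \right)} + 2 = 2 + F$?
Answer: $- 136 i \sqrt{11} \approx - 451.06 i$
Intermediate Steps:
$B{\left(F \right)} = F$ ($B{\left(F \right)} = -2 + \left(2 + F\right) = F$)
$Y = 8 i \sqrt{11}$ ($Y = \sqrt{-685 - 19} = \sqrt{-704} = 8 i \sqrt{11} \approx 26.533 i$)
$Y H = 8 i \sqrt{11} \left(-17\right) = - 136 i \sqrt{11}$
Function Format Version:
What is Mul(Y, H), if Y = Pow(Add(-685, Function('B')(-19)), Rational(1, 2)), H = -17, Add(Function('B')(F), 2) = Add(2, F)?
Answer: Mul(-136, I, Pow(11, Rational(1, 2))) ≈ Mul(-451.06, I)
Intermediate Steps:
Function('B')(F) = F (Function('B')(F) = Add(-2, Add(2, F)) = F)
Y = Mul(8, I, Pow(11, Rational(1, 2))) (Y = Pow(Add(-685, -19), Rational(1, 2)) = Pow(-704, Rational(1, 2)) = Mul(8, I, Pow(11, Rational(1, 2))) ≈ Mul(26.533, I))
Mul(Y, H) = Mul(Mul(8, I, Pow(11, Rational(1, 2))), -17) = Mul(-136, I, Pow(11, Rational(1, 2)))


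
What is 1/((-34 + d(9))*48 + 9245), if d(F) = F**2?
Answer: 1/11501 ≈ 8.6949e-5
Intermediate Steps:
1/((-34 + d(9))*48 + 9245) = 1/((-34 + 9**2)*48 + 9245) = 1/((-34 + 81)*48 + 9245) = 1/(47*48 + 9245) = 1/(2256 + 9245) = 1/11501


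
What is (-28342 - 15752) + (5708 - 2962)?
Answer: -41348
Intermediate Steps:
(-28342 - 15752) + (5708 - 2962) = -44094 + 2746 = -41348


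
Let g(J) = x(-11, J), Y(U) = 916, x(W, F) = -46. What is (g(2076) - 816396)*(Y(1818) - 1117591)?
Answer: 911700370350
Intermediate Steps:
g(J) = -46
(g(2076) - 816396)*(Y(1818) - 1117591) = (-46 - 816396)*(916 - 1117591) = -816442*(-1116675) = 911700370350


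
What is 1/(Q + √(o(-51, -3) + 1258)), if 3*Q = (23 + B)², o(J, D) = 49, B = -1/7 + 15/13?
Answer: 118606071675/21986577084382 - 617174649*√1307/21986577084382 ≈ 0.0043797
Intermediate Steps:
B = 92/91 (B = -1*⅐ + 15*(1/13) = -⅐ + 15/13 = 92/91 ≈ 1.0110)
Q = 4774225/24843 (Q = (23 + 92/91)²/3 = (2185/91)²/3 = (⅓)*(4774225/8281) = 4774225/24843 ≈ 192.18)
1/(Q + √(o(-51, -3) + 1258)) = 1/(4774225/24843 + √(49 + 1258)) = 1/(4774225/24843 + √1307)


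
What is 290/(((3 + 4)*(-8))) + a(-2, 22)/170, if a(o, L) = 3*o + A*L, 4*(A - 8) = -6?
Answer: -10407/2380 ≈ -4.3727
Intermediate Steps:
A = 13/2 (A = 8 + (¼)*(-6) = 8 - 3/2 = 13/2 ≈ 6.5000)
a(o, L) = 3*o + 13*L/2
290/(((3 + 4)*(-8))) + a(-2, 22)/170 = 290/(((3 + 4)*(-8))) + (3*(-2) + (13/2)*22)/170 = 290/((7*(-8))) + (-6 + 143)*(1/170) = 290/(-56) + 137*(1/170) = 290*(-1/56) + 137/170 = -145/28 + 137/170 = -10407/2380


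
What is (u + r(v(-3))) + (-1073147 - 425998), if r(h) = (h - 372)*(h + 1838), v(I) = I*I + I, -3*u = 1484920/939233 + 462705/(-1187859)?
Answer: -808511848095246736/371892124049 ≈ -2.1740e+6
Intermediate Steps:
u = -147698642335/371892124049 (u = -(1484920/939233 + 462705/(-1187859))/3 = -(1484920*(1/939233) + 462705*(-1/1187859))/3 = -(1484920/939233 - 154235/395953)/3 = -⅓*443095927005/371892124049 = -147698642335/371892124049 ≈ -0.39715)
v(I) = I + I² (v(I) = I² + I = I + I²)
r(h) = (-372 + h)*(1838 + h)
(u + r(v(-3))) + (-1073147 - 425998) = (-147698642335/371892124049 + (-683736 + (-3*(1 - 3))² + 1466*(-3*(1 - 3)))) + (-1073147 - 425998) = (-147698642335/371892124049 + (-683736 + (-3*(-2))² + 1466*(-3*(-2)))) - 1499145 = (-147698642335/371892124049 + (-683736 + 6² + 1466*6)) - 1499145 = (-147698642335/371892124049 + (-683736 + 36 + 8796)) - 1499145 = (-147698642335/371892124049 - 674904) - 1499145 = -250991629787808631/371892124049 - 1499145 = -808511848095246736/371892124049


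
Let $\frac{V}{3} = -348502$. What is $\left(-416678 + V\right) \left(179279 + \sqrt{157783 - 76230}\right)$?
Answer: $-262138885336 - 1462184 \sqrt{81553} \approx -2.6256 \cdot 10^{11}$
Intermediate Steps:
$V = -1045506$ ($V = 3 \left(-348502\right) = -1045506$)
$\left(-416678 + V\right) \left(179279 + \sqrt{157783 - 76230}\right) = \left(-416678 - 1045506\right) \left(179279 + \sqrt{157783 - 76230}\right) = - 1462184 \left(179279 + \sqrt{81553}\right) = -262138885336 - 1462184 \sqrt{81553}$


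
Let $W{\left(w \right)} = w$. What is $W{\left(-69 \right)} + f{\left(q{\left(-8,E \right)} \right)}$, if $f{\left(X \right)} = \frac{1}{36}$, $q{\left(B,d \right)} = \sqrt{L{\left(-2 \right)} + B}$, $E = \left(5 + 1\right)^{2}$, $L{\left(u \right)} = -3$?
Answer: $- \frac{2483}{36} \approx -68.972$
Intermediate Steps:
$E = 36$ ($E = 6^{2} = 36$)
$q{\left(B,d \right)} = \sqrt{-3 + B}$
$f{\left(X \right)} = \frac{1}{36}$
$W{\left(-69 \right)} + f{\left(q{\left(-8,E \right)} \right)} = -69 + \frac{1}{36} = - \frac{2483}{36}$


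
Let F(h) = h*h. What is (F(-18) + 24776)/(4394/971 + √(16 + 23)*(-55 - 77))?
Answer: -411888490/2464134979 - 156191040060*√39/32033754727 ≈ -30.617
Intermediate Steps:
F(h) = h²
(F(-18) + 24776)/(4394/971 + √(16 + 23)*(-55 - 77)) = ((-18)² + 24776)/(4394/971 + √(16 + 23)*(-55 - 77)) = (324 + 24776)/(4394*(1/971) + √39*(-132)) = 25100/(4394/971 - 132*√39)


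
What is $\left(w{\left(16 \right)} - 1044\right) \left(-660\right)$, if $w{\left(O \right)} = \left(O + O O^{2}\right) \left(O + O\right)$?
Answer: $-86156400$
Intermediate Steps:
$w{\left(O \right)} = 2 O \left(O + O^{3}\right)$ ($w{\left(O \right)} = \left(O + O^{3}\right) 2 O = 2 O \left(O + O^{3}\right)$)
$\left(w{\left(16 \right)} - 1044\right) \left(-660\right) = \left(2 \cdot 16^{2} \left(1 + 16^{2}\right) - 1044\right) \left(-660\right) = \left(2 \cdot 256 \left(1 + 256\right) - 1044\right) \left(-660\right) = \left(2 \cdot 256 \cdot 257 - 1044\right) \left(-660\right) = \left(131584 - 1044\right) \left(-660\right) = 130540 \left(-660\right) = -86156400$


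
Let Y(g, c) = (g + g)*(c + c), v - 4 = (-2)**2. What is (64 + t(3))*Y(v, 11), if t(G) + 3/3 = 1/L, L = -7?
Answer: 154880/7 ≈ 22126.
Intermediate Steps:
t(G) = -8/7 (t(G) = -1 + 1/(-7) = -1 - 1/7 = -8/7)
v = 8 (v = 4 + (-2)**2 = 4 + 4 = 8)
Y(g, c) = 4*c*g (Y(g, c) = (2*g)*(2*c) = 4*c*g)
(64 + t(3))*Y(v, 11) = (64 - 8/7)*(4*11*8) = (440/7)*352 = 154880/7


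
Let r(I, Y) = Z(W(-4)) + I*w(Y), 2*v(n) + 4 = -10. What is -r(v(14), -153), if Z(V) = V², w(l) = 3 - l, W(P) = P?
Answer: 1076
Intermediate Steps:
v(n) = -7 (v(n) = -2 + (½)*(-10) = -2 - 5 = -7)
r(I, Y) = 16 + I*(3 - Y) (r(I, Y) = (-4)² + I*(3 - Y) = 16 + I*(3 - Y))
-r(v(14), -153) = -(16 - 1*(-7)*(-3 - 153)) = -(16 - 1*(-7)*(-156)) = -(16 - 1092) = -1*(-1076) = 1076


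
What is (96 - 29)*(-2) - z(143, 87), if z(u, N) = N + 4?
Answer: -225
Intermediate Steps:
z(u, N) = 4 + N
(96 - 29)*(-2) - z(143, 87) = (96 - 29)*(-2) - (4 + 87) = 67*(-2) - 1*91 = -134 - 91 = -225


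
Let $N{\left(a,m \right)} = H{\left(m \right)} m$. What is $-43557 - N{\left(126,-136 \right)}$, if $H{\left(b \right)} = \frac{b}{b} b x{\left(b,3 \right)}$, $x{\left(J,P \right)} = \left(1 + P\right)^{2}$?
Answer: $-339493$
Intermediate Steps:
$H{\left(b \right)} = 16 b$ ($H{\left(b \right)} = \frac{b}{b} b \left(1 + 3\right)^{2} = 1 b 4^{2} = b 16 = 16 b$)
$N{\left(a,m \right)} = 16 m^{2}$ ($N{\left(a,m \right)} = 16 m m = 16 m^{2}$)
$-43557 - N{\left(126,-136 \right)} = -43557 - 16 \left(-136\right)^{2} = -43557 - 16 \cdot 18496 = -43557 - 295936 = -339493$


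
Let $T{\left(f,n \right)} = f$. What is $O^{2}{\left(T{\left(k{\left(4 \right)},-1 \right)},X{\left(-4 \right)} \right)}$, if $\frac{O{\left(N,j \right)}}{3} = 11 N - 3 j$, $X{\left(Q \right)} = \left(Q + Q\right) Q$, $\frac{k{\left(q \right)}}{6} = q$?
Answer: $254016$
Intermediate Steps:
$k{\left(q \right)} = 6 q$
$X{\left(Q \right)} = 2 Q^{2}$ ($X{\left(Q \right)} = 2 Q Q = 2 Q^{2}$)
$O{\left(N,j \right)} = - 9 j + 33 N$ ($O{\left(N,j \right)} = 3 \left(11 N - 3 j\right) = 3 \left(- 3 j + 11 N\right) = - 9 j + 33 N$)
$O^{2}{\left(T{\left(k{\left(4 \right)},-1 \right)},X{\left(-4 \right)} \right)} = \left(- 9 \cdot 2 \left(-4\right)^{2} + 33 \cdot 6 \cdot 4\right)^{2} = \left(- 9 \cdot 2 \cdot 16 + 33 \cdot 24\right)^{2} = \left(\left(-9\right) 32 + 792\right)^{2} = \left(-288 + 792\right)^{2} = 504^{2} = 254016$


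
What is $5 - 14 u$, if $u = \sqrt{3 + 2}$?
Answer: $5 - 14 \sqrt{5} \approx -26.305$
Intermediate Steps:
$u = \sqrt{5} \approx 2.2361$
$5 - 14 u = 5 - 14 \sqrt{5}$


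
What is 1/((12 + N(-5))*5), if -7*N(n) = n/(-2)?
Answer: 14/815 ≈ 0.017178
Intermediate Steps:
N(n) = n/14 (N(n) = -n/(7*(-2)) = -n*(-1)/(7*2) = -(-1)*n/14 = n/14)
1/((12 + N(-5))*5) = 1/((12 + (1/14)*(-5))*5) = 1/((12 - 5/14)*5) = 1/((163/14)*5) = 1/(815/14) = 14/815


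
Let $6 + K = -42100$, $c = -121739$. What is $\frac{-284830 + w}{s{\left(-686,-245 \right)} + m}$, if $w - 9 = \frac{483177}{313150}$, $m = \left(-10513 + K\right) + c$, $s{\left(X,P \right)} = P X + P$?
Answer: $\frac{89191212973}{2045808950} \approx 43.597$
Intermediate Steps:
$s{\left(X,P \right)} = P + P X$
$K = -42106$ ($K = -6 - 42100 = -42106$)
$m = -174358$ ($m = \left(-10513 - 42106\right) - 121739 = -52619 - 121739 = -174358$)
$w = \frac{3301527}{313150}$ ($w = 9 + \frac{483177}{313150} = \frac{3301527}{313150} \approx 10.543$)
$\frac{-284830 + w}{s{\left(-686,-245 \right)} + m} = \frac{-284830 + \frac{3301527}{313150}}{- 245 \left(1 - 686\right) - 174358} = - \frac{89191212973}{313150 \left(\left(-245\right) \left(-685\right) - 174358\right)} = - \frac{89191212973}{313150 \left(167825 - 174358\right)} = - \frac{89191212973}{313150 \left(-6533\right)} = \left(- \frac{89191212973}{313150}\right) \left(- \frac{1}{6533}\right) = \frac{89191212973}{2045808950}$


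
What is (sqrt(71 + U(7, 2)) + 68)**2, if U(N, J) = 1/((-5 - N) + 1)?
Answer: 51644/11 + 272*sqrt(2145)/11 ≈ 5840.1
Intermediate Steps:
U(N, J) = 1/(-4 - N)
(sqrt(71 + U(7, 2)) + 68)**2 = (sqrt(71 - 1/(4 + 7)) + 68)**2 = (sqrt(71 - 1/11) + 68)**2 = (sqrt(780/11) + 68)**2 = (2*sqrt(2145)/11 + 68)**2 = (68 + 2*sqrt(2145)/11)**2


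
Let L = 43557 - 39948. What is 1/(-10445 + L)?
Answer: -1/6836 ≈ -0.00014628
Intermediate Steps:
L = 3609
1/(-10445 + L) = 1/(-10445 + 3609) = 1/(-6836) = -1/6836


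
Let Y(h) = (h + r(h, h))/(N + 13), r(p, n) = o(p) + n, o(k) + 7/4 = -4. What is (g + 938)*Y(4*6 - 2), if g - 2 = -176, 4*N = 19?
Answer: 116892/71 ≈ 1646.4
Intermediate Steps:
N = 19/4 (N = (¼)*19 = 19/4 ≈ 4.7500)
o(k) = -23/4 (o(k) = -7/4 - 4 = -23/4)
g = -174 (g = 2 - 176 = -174)
r(p, n) = -23/4 + n
Y(h) = -23/71 + 8*h/71 (Y(h) = (h + (-23/4 + h))/(19/4 + 13) = (-23/4 + 2*h)/(71/4) = (-23/4 + 2*h)*(4/71) = -23/71 + 8*h/71)
(g + 938)*Y(4*6 - 2) = (-174 + 938)*(-23/71 + 8*(4*6 - 2)/71) = 764*(-23/71 + 8*(24 - 2)/71) = 764*(-23/71 + (8/71)*22) = 764*(-23/71 + 176/71) = 764*(153/71) = 116892/71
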